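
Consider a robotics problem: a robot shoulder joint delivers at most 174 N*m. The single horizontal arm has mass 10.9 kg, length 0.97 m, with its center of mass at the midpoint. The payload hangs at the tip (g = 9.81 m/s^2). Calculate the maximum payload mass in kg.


tau_arm = m_arm*g*(L/2) = 10.9*9.81*0.97/2 = 51.8606 N*m
tau_payload = tau_max - tau_arm = 174 - 51.8606 = 122.1394
m_payload = tau_payload / (g*L) = 122.1394 / (9.81*0.97) = 12.8356

12.8356 kg


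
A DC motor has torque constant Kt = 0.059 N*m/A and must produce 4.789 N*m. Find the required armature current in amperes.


I = tau / Kt = 4.789/0.059 = 81.1695

81.1695 A


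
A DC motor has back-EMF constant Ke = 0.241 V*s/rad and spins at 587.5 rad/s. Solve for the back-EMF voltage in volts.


V_emf = Ke * omega = 0.241*587.5 = 141.5875

141.5875 V


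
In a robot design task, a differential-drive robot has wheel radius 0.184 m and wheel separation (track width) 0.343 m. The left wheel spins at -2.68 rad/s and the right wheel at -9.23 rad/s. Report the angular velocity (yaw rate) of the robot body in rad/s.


omega = r*(wR - wL)/L = 0.184*(-9.23 - (-2.68))/0.343 = -3.5137

-3.5137 rad/s


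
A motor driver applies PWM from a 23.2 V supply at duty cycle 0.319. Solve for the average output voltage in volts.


V_avg = V_supply * D = 23.2*0.319 = 7.4008

7.4008 V


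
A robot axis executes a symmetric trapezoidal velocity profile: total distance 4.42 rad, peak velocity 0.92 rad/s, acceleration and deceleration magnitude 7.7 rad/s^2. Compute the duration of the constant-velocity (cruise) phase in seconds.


t_acc = v/a = 0.119481 s, d_acc = v^2/(2a) = 0.054961 rad each
d_cruise = 4.42 - 2*0.054961 = 4.310078 rad
t_cruise = d_cruise/v = 4.310078/0.92 = 4.6849

4.6849 s


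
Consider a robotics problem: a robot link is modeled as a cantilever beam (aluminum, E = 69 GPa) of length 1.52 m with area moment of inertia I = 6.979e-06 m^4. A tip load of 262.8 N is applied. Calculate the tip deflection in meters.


delta = F*L^3/(3*E*I) = 262.8*1.52^3/(3*6.900e+10*6.979e-06)
      = 922.9031424/1444653 = 6.3884e-04

6.3884e-04 m


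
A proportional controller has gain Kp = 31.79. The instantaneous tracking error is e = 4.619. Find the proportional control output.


u_P = Kp * e = 31.79 * 4.619 = 146.8380

146.8380


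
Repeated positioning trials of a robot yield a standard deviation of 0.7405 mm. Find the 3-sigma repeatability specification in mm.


repeatability = 3*sigma = 3*0.7405 = 2.2215

2.2215 mm


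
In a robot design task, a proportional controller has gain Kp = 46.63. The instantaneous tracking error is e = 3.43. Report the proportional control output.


u_P = Kp * e = 46.63 * 3.43 = 159.9409

159.9409


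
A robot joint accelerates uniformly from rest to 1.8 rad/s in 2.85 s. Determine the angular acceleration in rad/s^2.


alpha = delta_omega / t = 1.8 / 2.85 = 0.6316

0.6316 rad/s^2


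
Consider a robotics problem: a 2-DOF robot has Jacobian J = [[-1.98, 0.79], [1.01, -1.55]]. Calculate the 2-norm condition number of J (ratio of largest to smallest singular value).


JJ^T eigenvalues: trace(JJ^T) = 7.9671, det(JJ^T) = det(J)^2 = 5.15789521
s_max^2 = (7.9671 + sqrt(42.84310157))/2 = 7.25628210
s_min^2 = (7.9671 - sqrt(42.84310157))/2 = 0.71081790
kappa = s_max/s_min = sqrt(7.25628210/0.71081790) = 3.1951

3.1951


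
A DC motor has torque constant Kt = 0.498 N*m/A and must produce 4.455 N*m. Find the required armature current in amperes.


I = tau / Kt = 4.455/0.498 = 8.9458

8.9458 A


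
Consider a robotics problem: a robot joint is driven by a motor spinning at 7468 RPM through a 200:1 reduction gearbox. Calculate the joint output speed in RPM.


omega_joint = omega_motor / N = 7468 / 200 = 37.3400

37.3400 RPM


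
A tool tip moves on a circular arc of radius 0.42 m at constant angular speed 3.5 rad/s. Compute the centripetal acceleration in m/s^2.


a_c = omega^2 * r = 3.5^2 * 0.42 = 5.1450

5.1450 m/s^2


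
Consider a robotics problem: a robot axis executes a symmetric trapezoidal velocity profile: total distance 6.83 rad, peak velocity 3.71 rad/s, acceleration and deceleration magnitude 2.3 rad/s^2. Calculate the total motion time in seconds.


t_acc = v/a = 3.71/2.3 = 1.613043 s
d_acc = v^2/(2a) = 2.992196 rad (each ramp)
d_cruise = 6.83 - 2*2.992196 = 0.845608 rad
t_cruise = 0.845608/3.71 = 0.227927 s
t_total = 2*1.613043 + 0.227927 = 3.4540

3.4540 s


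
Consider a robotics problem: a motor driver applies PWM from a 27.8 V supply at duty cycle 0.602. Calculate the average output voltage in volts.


V_avg = V_supply * D = 27.8*0.602 = 16.7356

16.7356 V


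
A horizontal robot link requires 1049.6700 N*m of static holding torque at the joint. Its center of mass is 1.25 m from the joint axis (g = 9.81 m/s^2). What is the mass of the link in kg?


m = tau / (g*L) = 1049.6700 / (9.81 * 1.25) = 85.6000

85.6000 kg


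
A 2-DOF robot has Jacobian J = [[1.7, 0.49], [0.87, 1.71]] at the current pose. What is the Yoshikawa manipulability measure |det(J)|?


det(J) = 1.7*1.71 - (0.49)*(0.87) = 2.4807
|det(J)| = 2.4807

2.4807


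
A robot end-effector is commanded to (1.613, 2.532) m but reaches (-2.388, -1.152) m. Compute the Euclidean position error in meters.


dx = -2.388 - (1.613) = -4.0010, dy = -1.152 - (2.532) = -3.6840
err = sqrt(16.008001 + 13.571856) = 5.4387

5.4387 m


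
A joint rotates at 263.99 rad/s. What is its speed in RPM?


RPM = 263.99 * 60/(2*pi) = 2520.9188

2520.9188 RPM


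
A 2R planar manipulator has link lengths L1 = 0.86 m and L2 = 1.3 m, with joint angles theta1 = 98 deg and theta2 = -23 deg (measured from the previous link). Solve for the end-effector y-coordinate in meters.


y = L1*sin(th1) + L2*sin(th1+th2) = 0.86*sin(98 deg) + 1.3*sin(75 deg) = 2.1073

2.1073 m


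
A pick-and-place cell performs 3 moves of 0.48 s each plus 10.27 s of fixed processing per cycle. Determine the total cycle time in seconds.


T = 3*0.48 + 10.27 = 11.7100

11.7100 s


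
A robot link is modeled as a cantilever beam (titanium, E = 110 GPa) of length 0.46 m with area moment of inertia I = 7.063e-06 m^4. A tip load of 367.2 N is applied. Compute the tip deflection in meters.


delta = F*L^3/(3*E*I) = 367.2*0.46^3/(3*1.100e+11*7.063e-06)
      = 35.7417792/2330790 = 1.5335e-05

1.5335e-05 m


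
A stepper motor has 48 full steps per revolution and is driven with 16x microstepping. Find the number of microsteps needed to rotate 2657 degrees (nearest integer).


step_size = 360/(48*16) = 360/768 = 0.468750 deg
n = 2657/(360/768) = 2657*768/360 = 5668.2667 -> 5668

5668 steps


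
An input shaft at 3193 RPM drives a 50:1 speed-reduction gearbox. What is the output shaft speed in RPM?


omega_out = omega_in / N = 3193 / 50 = 63.8600

63.8600 RPM


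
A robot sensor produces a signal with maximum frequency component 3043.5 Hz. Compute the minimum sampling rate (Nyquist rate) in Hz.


f_s,min = 2*f_max = 2*3043.5 = 6087.0000

6087.0000 Hz


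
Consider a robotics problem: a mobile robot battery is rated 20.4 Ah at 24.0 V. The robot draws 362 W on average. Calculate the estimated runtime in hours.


E = 20.4*24.0 = 489.6000 Wh
t = E/P = 489.6000/362 = 1.3525

1.3525 hours


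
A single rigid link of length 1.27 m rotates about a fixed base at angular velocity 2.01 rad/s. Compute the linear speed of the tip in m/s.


v = L*omega = 1.27 * 2.01 = 2.5527

2.5527 m/s


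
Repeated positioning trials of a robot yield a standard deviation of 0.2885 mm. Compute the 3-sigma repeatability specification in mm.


repeatability = 3*sigma = 3*0.2885 = 0.8655

0.8655 mm


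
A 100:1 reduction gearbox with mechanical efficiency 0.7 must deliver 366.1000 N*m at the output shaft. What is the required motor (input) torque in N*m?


tau_in = tau_out / (N * eta) = 366.1000 / (100 * 0.7) = 5.2300

5.2300 N*m


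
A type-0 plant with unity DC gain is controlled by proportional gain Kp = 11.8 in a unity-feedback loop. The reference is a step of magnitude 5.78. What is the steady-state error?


e_ss = R/(1 + Kp) = 5.78/(1 + 11.8) = 5.78/12.8000 = 0.4516

0.4516


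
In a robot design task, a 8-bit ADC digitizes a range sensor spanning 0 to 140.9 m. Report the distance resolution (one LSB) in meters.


res = range / 2^n = 140.9/2^8 = 140.9/256 = 0.5504

0.5504 m


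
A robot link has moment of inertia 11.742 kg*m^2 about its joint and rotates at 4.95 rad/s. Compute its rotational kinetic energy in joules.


KE = (1/2)*I*omega^2 = 0.5*11.742*4.95^2 = 143.8542

143.8542 J


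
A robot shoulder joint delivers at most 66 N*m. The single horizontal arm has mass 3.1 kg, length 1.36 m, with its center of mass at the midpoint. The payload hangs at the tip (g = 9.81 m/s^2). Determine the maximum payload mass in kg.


tau_arm = m_arm*g*(L/2) = 3.1*9.81*1.36/2 = 20.6795 N*m
tau_payload = tau_max - tau_arm = 66 - 20.6795 = 45.3205
m_payload = tau_payload / (g*L) = 45.3205 / (9.81*1.36) = 3.3969

3.3969 kg


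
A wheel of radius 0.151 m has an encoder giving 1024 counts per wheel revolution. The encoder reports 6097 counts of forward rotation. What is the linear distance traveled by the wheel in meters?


revs = 6097/1024 = 5.954102
d = revs * 2*pi*r = 5.954102 * 2*pi*0.151 = 5.6490

5.6490 m


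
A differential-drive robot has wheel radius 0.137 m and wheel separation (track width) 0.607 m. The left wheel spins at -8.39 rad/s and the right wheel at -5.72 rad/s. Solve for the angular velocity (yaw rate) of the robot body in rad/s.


omega = r*(wR - wL)/L = 0.137*(-5.72 - (-8.39))/0.607 = 0.6026

0.6026 rad/s


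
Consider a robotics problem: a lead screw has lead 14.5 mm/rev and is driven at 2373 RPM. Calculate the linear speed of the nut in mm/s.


v = lead * (RPM/60) = 14.5*2373/60 = 573.4750

573.4750 mm/s


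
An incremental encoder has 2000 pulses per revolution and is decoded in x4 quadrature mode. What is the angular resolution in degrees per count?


resolution = 360 / (PPR * 4) = 360 / 8000 = 0.0450

0.0450 degrees


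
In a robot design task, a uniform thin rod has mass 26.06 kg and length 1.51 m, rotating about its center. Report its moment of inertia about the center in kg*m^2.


I = (1/12)*m*L^2 = (1/12)*26.06*1.51^2 = 4.9516

4.9516 kg*m^2


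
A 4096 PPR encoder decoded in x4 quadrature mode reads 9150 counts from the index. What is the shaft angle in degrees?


angle = counts * 360 / (PPR*4) = 9150 * 360 / 16384 = 201.0498

201.0498 degrees


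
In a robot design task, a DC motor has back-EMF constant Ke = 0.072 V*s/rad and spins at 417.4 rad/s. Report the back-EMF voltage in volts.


V_emf = Ke * omega = 0.072*417.4 = 30.0528

30.0528 V


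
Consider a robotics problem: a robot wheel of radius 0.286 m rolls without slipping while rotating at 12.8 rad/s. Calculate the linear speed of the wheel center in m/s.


v = omega * r = 12.8 * 0.286 = 3.6608

3.6608 m/s


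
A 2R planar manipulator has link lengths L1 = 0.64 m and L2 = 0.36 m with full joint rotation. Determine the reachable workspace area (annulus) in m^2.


r_max = L1 + L2 = 1.0000, r_min = |L1 - L2| = 0.2800
A = pi*(r_max^2 - r_min^2) = pi*(1.0000 - 0.0784) = 2.8953

2.8953 m^2


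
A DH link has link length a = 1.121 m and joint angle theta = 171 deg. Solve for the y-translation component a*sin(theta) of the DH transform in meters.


a*sin(theta) = 1.121*sin(171 deg) = 0.1754

0.1754 m


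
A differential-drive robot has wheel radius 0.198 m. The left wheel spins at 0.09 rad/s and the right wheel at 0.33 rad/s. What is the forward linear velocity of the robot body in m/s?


v = r*(wR + wL)/2 = 0.198*(0.33 + 0.09)/2 = 0.0416

0.0416 m/s


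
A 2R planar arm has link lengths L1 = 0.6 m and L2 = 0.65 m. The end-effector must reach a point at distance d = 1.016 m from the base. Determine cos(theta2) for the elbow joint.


cos(th2) = (d^2 - L1^2 - L2^2)/(2*L1*L2) = (1.016^2 - 0.6^2 - 0.65^2)/(2*0.6*0.65) = 0.3202

0.3202


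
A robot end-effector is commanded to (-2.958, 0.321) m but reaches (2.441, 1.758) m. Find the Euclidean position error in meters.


dx = 2.441 - (-2.958) = 5.3990, dy = 1.758 - (0.321) = 1.4370
err = sqrt(29.149201 + 2.064969) = 5.5870

5.5870 m


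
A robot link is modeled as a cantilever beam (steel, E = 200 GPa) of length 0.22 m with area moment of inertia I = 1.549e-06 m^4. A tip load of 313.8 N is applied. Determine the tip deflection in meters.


delta = F*L^3/(3*E*I) = 313.8*0.22^3/(3*2.000e+11*1.549e-06)
      = 3.3413424/929400 = 3.5952e-06

3.5952e-06 m


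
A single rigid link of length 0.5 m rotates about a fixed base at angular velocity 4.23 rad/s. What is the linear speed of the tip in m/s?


v = L*omega = 0.5 * 4.23 = 2.1150

2.1150 m/s


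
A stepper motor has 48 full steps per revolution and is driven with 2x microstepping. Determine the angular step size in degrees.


step = 360/(48*2) = 360/96 = 3.7500

3.7500 degrees


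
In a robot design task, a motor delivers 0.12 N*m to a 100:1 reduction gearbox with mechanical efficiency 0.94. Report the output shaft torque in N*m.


tau_out = tau_in * N * eta = 0.12 * 100 * 0.94 = 11.2800

11.2800 N*m


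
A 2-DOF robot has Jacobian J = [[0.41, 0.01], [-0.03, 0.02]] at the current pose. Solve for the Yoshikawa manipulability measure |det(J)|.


det(J) = 0.41*0.02 - (0.01)*(-0.03) = 0.0085
|det(J)| = 0.0085

0.0085


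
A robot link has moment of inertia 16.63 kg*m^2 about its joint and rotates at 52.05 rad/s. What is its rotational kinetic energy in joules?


KE = (1/2)*I*omega^2 = 0.5*16.63*52.05^2 = 22527.0188

22527.0188 J


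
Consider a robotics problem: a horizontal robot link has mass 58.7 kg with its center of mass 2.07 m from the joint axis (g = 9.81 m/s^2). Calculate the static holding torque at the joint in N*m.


tau = m*g*L = 58.7 * 9.81 * 2.07 = 1192.0033

1192.0033 N*m


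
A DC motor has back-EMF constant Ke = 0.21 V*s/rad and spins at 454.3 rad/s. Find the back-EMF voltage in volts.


V_emf = Ke * omega = 0.21*454.3 = 95.4030

95.4030 V


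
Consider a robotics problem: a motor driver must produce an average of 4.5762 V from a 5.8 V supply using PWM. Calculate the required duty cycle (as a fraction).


D = V_avg/V_supply = 4.5762/5.8 = 0.7890

0.7890


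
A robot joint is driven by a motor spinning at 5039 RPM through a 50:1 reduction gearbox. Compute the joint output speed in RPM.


omega_joint = omega_motor / N = 5039 / 50 = 100.7800

100.7800 RPM


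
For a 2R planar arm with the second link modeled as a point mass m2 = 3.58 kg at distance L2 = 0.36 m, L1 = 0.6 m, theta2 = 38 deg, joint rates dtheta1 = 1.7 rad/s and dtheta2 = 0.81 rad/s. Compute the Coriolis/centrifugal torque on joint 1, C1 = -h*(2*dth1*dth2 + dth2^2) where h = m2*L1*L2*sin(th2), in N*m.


h = m2*L1*L2*sin(th2) = 3.58*0.6*0.36*sin(38 deg) = 0.476079
C1 = -h*(2*1.7*0.81 + 0.81^2) = -0.476079*3.4101 = -1.6235

-1.6235 N*m


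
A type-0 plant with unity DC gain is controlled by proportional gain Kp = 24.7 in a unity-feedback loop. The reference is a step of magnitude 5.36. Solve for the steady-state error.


e_ss = R/(1 + Kp) = 5.36/(1 + 24.7) = 5.36/25.7000 = 0.2086

0.2086


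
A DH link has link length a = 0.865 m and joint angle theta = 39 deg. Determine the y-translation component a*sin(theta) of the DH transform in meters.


a*sin(theta) = 0.865*sin(39 deg) = 0.5444

0.5444 m


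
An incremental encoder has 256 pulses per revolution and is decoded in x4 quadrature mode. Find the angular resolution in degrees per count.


resolution = 360 / (PPR * 4) = 360 / 1024 = 0.3516

0.3516 degrees


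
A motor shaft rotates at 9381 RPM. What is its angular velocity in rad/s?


omega = 9381 * 2*pi/60 = 982.3760

982.3760 rad/s


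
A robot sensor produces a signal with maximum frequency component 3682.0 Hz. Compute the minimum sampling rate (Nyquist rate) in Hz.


f_s,min = 2*f_max = 2*3682.0 = 7364.0000

7364.0000 Hz


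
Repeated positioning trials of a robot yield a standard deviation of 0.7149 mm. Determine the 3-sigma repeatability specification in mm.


repeatability = 3*sigma = 3*0.7149 = 2.1447

2.1447 mm


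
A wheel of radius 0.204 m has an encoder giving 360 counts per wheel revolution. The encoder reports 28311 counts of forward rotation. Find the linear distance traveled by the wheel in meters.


revs = 28311/360 = 78.641667
d = revs * 2*pi*r = 78.641667 * 2*pi*0.204 = 100.8005

100.8005 m


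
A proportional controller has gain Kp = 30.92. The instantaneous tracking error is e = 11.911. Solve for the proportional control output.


u_P = Kp * e = 30.92 * 11.911 = 368.2881

368.2881


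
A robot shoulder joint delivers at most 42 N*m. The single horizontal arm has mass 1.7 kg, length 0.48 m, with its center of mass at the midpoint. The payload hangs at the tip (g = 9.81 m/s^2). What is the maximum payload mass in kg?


tau_arm = m_arm*g*(L/2) = 1.7*9.81*0.48/2 = 4.0025 N*m
tau_payload = tau_max - tau_arm = 42 - 4.0025 = 37.9975
m_payload = tau_payload / (g*L) = 37.9975 / (9.81*0.48) = 8.0695

8.0695 kg


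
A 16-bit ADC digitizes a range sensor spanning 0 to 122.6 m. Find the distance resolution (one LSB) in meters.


res = range / 2^n = 122.6/2^16 = 122.6/65536 = 0.0019

0.0019 m


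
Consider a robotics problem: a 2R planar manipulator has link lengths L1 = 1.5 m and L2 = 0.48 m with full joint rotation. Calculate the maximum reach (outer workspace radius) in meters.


r_max = L1 + L2 = 1.5 + 0.48 = 1.9800

1.9800 m


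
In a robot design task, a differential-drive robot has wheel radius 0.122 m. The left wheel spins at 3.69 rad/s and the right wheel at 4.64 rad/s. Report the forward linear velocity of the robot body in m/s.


v = r*(wR + wL)/2 = 0.122*(4.64 + 3.69)/2 = 0.5081

0.5081 m/s


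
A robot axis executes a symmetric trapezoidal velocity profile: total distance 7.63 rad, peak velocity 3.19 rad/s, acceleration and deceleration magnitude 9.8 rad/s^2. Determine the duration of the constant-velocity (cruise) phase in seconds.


t_acc = v/a = 0.325510 s, d_acc = v^2/(2a) = 0.519189 rad each
d_cruise = 7.63 - 2*0.519189 = 6.591622 rad
t_cruise = d_cruise/v = 6.591622/3.19 = 2.0663

2.0663 s


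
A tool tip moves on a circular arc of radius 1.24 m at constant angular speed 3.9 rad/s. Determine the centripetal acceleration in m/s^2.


a_c = omega^2 * r = 3.9^2 * 1.24 = 18.8604

18.8604 m/s^2


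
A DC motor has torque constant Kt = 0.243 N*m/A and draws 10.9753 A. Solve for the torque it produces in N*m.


tau = Kt * I = 0.243*10.9753 = 2.6670

2.6670 N*m


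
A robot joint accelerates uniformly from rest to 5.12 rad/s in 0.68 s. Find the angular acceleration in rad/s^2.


alpha = delta_omega / t = 5.12 / 0.68 = 7.5294

7.5294 rad/s^2


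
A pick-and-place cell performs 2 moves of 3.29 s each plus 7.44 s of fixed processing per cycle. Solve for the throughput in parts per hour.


T_cycle = 2*3.29 + 7.44 = 14.0200 s
rate = 3600/T = 256.7760

256.7760 parts/hour


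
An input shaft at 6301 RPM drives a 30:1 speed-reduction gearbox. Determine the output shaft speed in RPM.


omega_out = omega_in / N = 6301 / 30 = 210.0333

210.0333 RPM


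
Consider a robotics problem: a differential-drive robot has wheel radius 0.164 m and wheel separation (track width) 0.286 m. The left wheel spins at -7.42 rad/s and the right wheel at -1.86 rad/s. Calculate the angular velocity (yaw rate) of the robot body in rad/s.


omega = r*(wR - wL)/L = 0.164*(-1.86 - (-7.42))/0.286 = 3.1883

3.1883 rad/s


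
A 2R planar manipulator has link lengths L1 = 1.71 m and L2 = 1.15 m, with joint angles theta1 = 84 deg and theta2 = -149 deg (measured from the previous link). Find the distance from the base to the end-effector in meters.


x = L1*cos(th1) + L2*cos(th1+th2) = 0.664755
y = L1*sin(th1) + L2*sin(th1+th2) = 0.658378
d = sqrt(x^2 + y^2) = sqrt(0.441899 + 0.433462) = 0.9356

0.9356 m


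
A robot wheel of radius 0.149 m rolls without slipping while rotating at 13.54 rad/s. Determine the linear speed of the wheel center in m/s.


v = omega * r = 13.54 * 0.149 = 2.0175

2.0175 m/s


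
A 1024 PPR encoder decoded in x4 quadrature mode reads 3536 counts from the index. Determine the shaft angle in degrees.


angle = counts * 360 / (PPR*4) = 3536 * 360 / 4096 = 310.7812

310.7812 degrees


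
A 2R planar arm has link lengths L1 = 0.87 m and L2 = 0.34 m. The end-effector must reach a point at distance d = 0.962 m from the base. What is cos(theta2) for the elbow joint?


cos(th2) = (d^2 - L1^2 - L2^2)/(2*L1*L2) = (0.962^2 - 0.87^2 - 0.34^2)/(2*0.87*0.34) = 0.0895

0.0895


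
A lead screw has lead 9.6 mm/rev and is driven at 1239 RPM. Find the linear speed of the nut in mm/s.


v = lead * (RPM/60) = 9.6*1239/60 = 198.2400

198.2400 mm/s


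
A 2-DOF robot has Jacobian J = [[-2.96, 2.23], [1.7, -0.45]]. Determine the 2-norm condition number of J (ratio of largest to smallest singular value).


JJ^T eigenvalues: trace(JJ^T) = 16.8270, det(JJ^T) = det(J)^2 = 6.04668100
s_max^2 = (16.8270 + sqrt(258.96120500))/2 = 16.45963580
s_min^2 = (16.8270 - sqrt(258.96120500))/2 = 0.36736420
kappa = s_max/s_min = sqrt(16.45963580/0.36736420) = 6.6936

6.6936


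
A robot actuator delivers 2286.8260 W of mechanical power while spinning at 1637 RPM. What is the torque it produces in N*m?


omega = 1637 * 2*pi/60 = 171.426239 rad/s
tau = P / omega = 2286.8260 / 171.426239 = 13.3400

13.3400 N*m


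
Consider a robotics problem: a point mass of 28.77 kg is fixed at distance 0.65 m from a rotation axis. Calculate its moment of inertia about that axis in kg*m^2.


I = m*r^2 = 28.77*0.65^2 = 12.1553

12.1553 kg*m^2


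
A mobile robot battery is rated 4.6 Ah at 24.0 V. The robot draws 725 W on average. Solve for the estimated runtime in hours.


E = 4.6*24.0 = 110.4000 Wh
t = E/P = 110.4000/725 = 0.1523

0.1523 hours


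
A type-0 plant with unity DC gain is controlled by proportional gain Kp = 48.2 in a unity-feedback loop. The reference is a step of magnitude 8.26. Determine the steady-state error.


e_ss = R/(1 + Kp) = 8.26/(1 + 48.2) = 8.26/49.2000 = 0.1679

0.1679


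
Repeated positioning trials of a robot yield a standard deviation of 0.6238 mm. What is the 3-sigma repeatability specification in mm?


repeatability = 3*sigma = 3*0.6238 = 1.8714

1.8714 mm


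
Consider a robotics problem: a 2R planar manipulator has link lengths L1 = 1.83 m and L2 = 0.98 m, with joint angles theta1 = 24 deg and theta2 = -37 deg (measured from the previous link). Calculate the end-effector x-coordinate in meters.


x = L1*cos(th1) + L2*cos(th1+th2) = 1.83*cos(24 deg) + 0.98*cos(-13 deg) = 2.6267

2.6267 m


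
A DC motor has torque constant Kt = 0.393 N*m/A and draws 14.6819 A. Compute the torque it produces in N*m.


tau = Kt * I = 0.393*14.6819 = 5.7700

5.7700 N*m


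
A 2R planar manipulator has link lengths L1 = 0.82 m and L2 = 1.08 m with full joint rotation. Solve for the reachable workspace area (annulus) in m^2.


r_max = L1 + L2 = 1.9000, r_min = |L1 - L2| = 0.2600
A = pi*(r_max^2 - r_min^2) = pi*(3.6100 - 0.0676) = 11.1288

11.1288 m^2


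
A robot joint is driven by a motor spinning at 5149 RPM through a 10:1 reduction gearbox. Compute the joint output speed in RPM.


omega_joint = omega_motor / N = 5149 / 10 = 514.9000

514.9000 RPM


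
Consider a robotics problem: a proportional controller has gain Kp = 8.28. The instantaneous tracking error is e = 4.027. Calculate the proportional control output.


u_P = Kp * e = 8.28 * 4.027 = 33.3436

33.3436


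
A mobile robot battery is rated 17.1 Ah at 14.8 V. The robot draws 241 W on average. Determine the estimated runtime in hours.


E = 17.1*14.8 = 253.0800 Wh
t = E/P = 253.0800/241 = 1.0501

1.0501 hours


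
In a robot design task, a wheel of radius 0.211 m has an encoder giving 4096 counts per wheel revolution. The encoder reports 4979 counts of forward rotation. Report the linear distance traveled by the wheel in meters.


revs = 4979/4096 = 1.215576
d = revs * 2*pi*r = 1.215576 * 2*pi*0.211 = 1.6116

1.6116 m


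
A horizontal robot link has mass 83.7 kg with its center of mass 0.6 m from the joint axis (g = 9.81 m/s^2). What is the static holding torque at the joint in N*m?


tau = m*g*L = 83.7 * 9.81 * 0.6 = 492.6582

492.6582 N*m


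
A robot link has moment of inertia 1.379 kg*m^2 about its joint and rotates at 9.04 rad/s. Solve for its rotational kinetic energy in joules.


KE = (1/2)*I*omega^2 = 0.5*1.379*9.04^2 = 56.3470

56.3470 J


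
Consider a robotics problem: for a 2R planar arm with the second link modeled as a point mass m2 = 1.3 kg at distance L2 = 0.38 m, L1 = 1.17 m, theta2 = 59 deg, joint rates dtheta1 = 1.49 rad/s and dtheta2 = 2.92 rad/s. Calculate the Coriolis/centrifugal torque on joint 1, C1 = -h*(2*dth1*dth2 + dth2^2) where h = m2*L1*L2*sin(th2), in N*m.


h = m2*L1*L2*sin(th2) = 1.3*1.17*0.38*sin(59 deg) = 0.495426
C1 = -h*(2*1.49*2.92 + 2.92^2) = -0.495426*17.2280 = -8.5352

-8.5352 N*m


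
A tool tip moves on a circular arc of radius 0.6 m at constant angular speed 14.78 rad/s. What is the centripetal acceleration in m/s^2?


a_c = omega^2 * r = 14.78^2 * 0.6 = 131.0690

131.0690 m/s^2


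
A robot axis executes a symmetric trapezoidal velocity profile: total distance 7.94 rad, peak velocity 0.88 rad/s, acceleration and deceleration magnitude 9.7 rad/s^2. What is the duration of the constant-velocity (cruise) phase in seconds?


t_acc = v/a = 0.090722 s, d_acc = v^2/(2a) = 0.039918 rad each
d_cruise = 7.94 - 2*0.039918 = 7.860164 rad
t_cruise = d_cruise/v = 7.860164/0.88 = 8.9320

8.9320 s


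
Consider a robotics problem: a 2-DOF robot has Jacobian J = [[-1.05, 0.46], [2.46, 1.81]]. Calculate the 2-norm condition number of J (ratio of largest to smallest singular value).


JJ^T eigenvalues: trace(JJ^T) = 10.6418, det(JJ^T) = det(J)^2 = 9.19363041
s_max^2 = (10.6418 + sqrt(76.47338560))/2 = 9.69335313
s_min^2 = (10.6418 - sqrt(76.47338560))/2 = 0.94844687
kappa = s_max/s_min = sqrt(9.69335313/0.94844687) = 3.1969

3.1969


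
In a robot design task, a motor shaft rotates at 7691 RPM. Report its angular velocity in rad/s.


omega = 7691 * 2*pi/60 = 805.3996

805.3996 rad/s


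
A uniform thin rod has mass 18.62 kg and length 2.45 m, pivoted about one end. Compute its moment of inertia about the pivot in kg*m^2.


I = (1/3)*m*L^2 = (1/3)*18.62*2.45^2 = 37.2555

37.2555 kg*m^2


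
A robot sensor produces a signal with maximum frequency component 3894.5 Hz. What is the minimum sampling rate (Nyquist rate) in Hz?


f_s,min = 2*f_max = 2*3894.5 = 7789.0000

7789.0000 Hz


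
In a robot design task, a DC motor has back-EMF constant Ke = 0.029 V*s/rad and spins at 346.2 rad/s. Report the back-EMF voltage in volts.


V_emf = Ke * omega = 0.029*346.2 = 10.0398

10.0398 V


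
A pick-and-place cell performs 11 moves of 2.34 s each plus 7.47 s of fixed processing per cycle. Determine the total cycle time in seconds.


T = 11*2.34 + 7.47 = 33.2100

33.2100 s


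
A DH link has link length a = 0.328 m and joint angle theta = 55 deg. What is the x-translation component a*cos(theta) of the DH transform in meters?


a*cos(theta) = 0.328*cos(55 deg) = 0.1881

0.1881 m


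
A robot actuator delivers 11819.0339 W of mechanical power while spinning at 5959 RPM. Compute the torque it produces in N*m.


omega = 5959 * 2*pi/60 = 624.025021 rad/s
tau = P / omega = 11819.0339 / 624.025021 = 18.9400

18.9400 N*m


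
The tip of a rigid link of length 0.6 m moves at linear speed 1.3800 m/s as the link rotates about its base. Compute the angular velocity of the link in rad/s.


omega = v / L = 1.3800 / 0.6 = 2.3000

2.3000 rad/s


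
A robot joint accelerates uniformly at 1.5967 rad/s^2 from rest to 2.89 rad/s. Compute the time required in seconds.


t = delta_omega / alpha = 2.89 / 1.5967 = 1.8100

1.8100 s


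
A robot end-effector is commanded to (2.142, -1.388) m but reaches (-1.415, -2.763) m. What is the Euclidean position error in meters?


dx = -1.415 - (2.142) = -3.5570, dy = -2.763 - (-1.388) = -1.3750
err = sqrt(12.652249 + 1.890625) = 3.8135

3.8135 m


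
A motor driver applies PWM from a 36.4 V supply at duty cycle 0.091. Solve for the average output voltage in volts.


V_avg = V_supply * D = 36.4*0.091 = 3.3124

3.3124 V


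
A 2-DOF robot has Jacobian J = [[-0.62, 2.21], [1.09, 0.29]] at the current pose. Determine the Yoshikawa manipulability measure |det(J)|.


det(J) = -0.62*0.29 - (2.21)*(1.09) = -2.5887
|det(J)| = 2.5887

2.5887


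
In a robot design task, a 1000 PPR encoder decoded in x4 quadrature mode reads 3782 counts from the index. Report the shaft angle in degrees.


angle = counts * 360 / (PPR*4) = 3782 * 360 / 4000 = 340.3800

340.3800 degrees


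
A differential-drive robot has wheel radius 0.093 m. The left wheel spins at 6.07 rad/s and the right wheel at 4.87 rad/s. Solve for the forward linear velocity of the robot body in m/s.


v = r*(wR + wL)/2 = 0.093*(4.87 + 6.07)/2 = 0.5087

0.5087 m/s


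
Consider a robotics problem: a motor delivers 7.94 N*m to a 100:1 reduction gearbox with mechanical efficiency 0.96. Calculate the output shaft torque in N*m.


tau_out = tau_in * N * eta = 7.94 * 100 * 0.96 = 762.2400

762.2400 N*m


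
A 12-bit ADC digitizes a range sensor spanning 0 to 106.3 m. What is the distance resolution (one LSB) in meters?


res = range / 2^n = 106.3/2^12 = 106.3/4096 = 0.0260

0.0260 m


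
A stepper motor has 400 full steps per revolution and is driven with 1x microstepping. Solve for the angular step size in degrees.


step = 360/(400*1) = 360/400 = 0.9000

0.9000 degrees


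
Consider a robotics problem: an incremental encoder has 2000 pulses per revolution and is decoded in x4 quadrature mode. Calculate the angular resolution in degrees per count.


resolution = 360 / (PPR * 4) = 360 / 8000 = 0.0450

0.0450 degrees


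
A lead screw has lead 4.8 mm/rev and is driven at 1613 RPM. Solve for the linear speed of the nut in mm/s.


v = lead * (RPM/60) = 4.8*1613/60 = 129.0400

129.0400 mm/s


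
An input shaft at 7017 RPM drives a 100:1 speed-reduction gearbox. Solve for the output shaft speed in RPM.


omega_out = omega_in / N = 7017 / 100 = 70.1700

70.1700 RPM


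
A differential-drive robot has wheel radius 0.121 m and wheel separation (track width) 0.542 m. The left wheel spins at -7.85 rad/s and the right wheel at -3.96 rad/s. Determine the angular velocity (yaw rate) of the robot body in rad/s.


omega = r*(wR - wL)/L = 0.121*(-3.96 - (-7.85))/0.542 = 0.8684

0.8684 rad/s


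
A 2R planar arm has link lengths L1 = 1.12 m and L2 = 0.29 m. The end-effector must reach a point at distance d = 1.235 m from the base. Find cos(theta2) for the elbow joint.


cos(th2) = (d^2 - L1^2 - L2^2)/(2*L1*L2) = (1.235^2 - 1.12^2 - 0.29^2)/(2*1.12*0.29) = 0.2874

0.2874


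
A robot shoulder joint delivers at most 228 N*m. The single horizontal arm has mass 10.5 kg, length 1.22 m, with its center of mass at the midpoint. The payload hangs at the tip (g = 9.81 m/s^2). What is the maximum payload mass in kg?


tau_arm = m_arm*g*(L/2) = 10.5*9.81*1.22/2 = 62.8331 N*m
tau_payload = tau_max - tau_arm = 228 - 62.8331 = 165.1669
m_payload = tau_payload / (g*L) = 165.1669 / (9.81*1.22) = 13.8005

13.8005 kg


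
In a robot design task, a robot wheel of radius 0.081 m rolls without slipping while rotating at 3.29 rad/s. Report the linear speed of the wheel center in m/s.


v = omega * r = 3.29 * 0.081 = 0.2665

0.2665 m/s


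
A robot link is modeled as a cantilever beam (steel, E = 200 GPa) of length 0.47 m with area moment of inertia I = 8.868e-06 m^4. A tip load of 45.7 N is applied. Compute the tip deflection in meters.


delta = F*L^3/(3*E*I) = 45.7*0.47^3/(3*2.000e+11*8.868e-06)
      = 4.7447111/5320800 = 8.9173e-07

8.9173e-07 m


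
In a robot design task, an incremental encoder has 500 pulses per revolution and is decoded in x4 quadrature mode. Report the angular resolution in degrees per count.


resolution = 360 / (PPR * 4) = 360 / 2000 = 0.1800

0.1800 degrees


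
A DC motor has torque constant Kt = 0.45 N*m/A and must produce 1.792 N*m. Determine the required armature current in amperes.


I = tau / Kt = 1.792/0.45 = 3.9822

3.9822 A


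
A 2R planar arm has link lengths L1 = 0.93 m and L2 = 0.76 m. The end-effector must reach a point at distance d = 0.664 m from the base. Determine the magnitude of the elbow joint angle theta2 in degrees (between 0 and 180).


cos(th2) = (d^2 - L1^2 - L2^2)/(2*L1*L2) = (0.664^2 - 0.93^2 - 0.76^2)/(2*0.93*0.76) = -0.70854839
th2 = acos(-0.70854839) = 135.1169 deg

135.1169 degrees


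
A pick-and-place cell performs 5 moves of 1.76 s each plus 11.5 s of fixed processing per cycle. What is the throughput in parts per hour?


T_cycle = 5*1.76 + 11.5 = 20.3000 s
rate = 3600/T = 177.3399

177.3399 parts/hour


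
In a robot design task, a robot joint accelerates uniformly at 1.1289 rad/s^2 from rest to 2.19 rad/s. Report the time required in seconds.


t = delta_omega / alpha = 2.19 / 1.1289 = 1.9399

1.9399 s


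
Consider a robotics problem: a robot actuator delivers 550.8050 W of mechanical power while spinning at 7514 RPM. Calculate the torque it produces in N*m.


omega = 7514 * 2*pi/60 = 786.864240 rad/s
tau = P / omega = 550.8050 / 786.864240 = 0.7000

0.7000 N*m


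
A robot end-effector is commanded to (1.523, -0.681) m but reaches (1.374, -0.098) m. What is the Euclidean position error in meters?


dx = 1.374 - (1.523) = -0.1490, dy = -0.098 - (-0.681) = 0.5830
err = sqrt(0.022201 + 0.339889) = 0.6017

0.6017 m


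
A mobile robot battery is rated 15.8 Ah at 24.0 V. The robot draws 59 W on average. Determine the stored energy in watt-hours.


E = capacity * V = 15.8*24.0 = 379.2000

379.2000 Wh


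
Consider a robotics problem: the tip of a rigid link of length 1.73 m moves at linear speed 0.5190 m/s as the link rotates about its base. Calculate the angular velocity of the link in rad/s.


omega = v / L = 0.5190 / 1.73 = 0.3000

0.3000 rad/s


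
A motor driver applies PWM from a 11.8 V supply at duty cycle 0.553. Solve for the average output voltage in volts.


V_avg = V_supply * D = 11.8*0.553 = 6.5254

6.5254 V


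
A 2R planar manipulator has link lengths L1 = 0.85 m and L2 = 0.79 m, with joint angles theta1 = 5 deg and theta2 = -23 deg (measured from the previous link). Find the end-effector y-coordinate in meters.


y = L1*sin(th1) + L2*sin(th1+th2) = 0.85*sin(5 deg) + 0.79*sin(-18 deg) = -0.1700

-0.1700 m


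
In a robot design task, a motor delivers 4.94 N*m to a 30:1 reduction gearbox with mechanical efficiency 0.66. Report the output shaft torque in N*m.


tau_out = tau_in * N * eta = 4.94 * 30 * 0.66 = 97.8120

97.8120 N*m


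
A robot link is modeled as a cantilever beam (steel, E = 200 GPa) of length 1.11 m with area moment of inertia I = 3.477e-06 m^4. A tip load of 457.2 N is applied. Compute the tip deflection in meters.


delta = F*L^3/(3*E*I) = 457.2*1.11^3/(3*2.000e+11*3.477e-06)
      = 625.2808932/2086200 = 2.9972e-04

2.9972e-04 m


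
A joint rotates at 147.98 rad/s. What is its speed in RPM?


RPM = 147.98 * 60/(2*pi) = 1413.1049

1413.1049 RPM


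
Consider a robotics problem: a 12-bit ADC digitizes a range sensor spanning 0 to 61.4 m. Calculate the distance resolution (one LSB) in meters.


res = range / 2^n = 61.4/2^12 = 61.4/4096 = 0.0150

0.0150 m


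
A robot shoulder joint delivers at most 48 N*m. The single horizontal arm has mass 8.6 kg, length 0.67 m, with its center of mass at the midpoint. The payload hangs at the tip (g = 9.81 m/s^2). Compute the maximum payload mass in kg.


tau_arm = m_arm*g*(L/2) = 8.6*9.81*0.67/2 = 28.2626 N*m
tau_payload = tau_max - tau_arm = 48 - 28.2626 = 19.7374
m_payload = tau_payload / (g*L) = 19.7374 / (9.81*0.67) = 3.0029

3.0029 kg


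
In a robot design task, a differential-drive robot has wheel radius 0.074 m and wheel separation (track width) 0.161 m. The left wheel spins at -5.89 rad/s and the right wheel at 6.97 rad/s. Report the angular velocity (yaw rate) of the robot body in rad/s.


omega = r*(wR - wL)/L = 0.074*(6.97 - (-5.89))/0.161 = 5.9108

5.9108 rad/s


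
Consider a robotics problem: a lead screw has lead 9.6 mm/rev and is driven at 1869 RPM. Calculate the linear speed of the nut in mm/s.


v = lead * (RPM/60) = 9.6*1869/60 = 299.0400

299.0400 mm/s


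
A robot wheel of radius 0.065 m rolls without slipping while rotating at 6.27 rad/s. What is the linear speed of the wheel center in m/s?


v = omega * r = 6.27 * 0.065 = 0.4075

0.4075 m/s


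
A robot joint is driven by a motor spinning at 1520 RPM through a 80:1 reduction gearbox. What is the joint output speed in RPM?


omega_joint = omega_motor / N = 1520 / 80 = 19.0000

19.0000 RPM


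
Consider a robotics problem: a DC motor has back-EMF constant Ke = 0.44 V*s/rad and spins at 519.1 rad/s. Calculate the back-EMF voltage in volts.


V_emf = Ke * omega = 0.44*519.1 = 228.4040

228.4040 V


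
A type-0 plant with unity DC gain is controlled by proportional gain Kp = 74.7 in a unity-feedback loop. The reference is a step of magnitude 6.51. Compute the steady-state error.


e_ss = R/(1 + Kp) = 6.51/(1 + 74.7) = 6.51/75.7000 = 0.0860

0.0860


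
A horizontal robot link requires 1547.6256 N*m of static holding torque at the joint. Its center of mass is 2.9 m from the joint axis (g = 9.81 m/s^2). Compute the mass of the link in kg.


m = tau / (g*L) = 1547.6256 / (9.81 * 2.9) = 54.4000

54.4000 kg


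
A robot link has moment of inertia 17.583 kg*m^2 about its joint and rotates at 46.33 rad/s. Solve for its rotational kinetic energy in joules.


KE = (1/2)*I*omega^2 = 0.5*17.583*46.33^2 = 18870.6813

18870.6813 J


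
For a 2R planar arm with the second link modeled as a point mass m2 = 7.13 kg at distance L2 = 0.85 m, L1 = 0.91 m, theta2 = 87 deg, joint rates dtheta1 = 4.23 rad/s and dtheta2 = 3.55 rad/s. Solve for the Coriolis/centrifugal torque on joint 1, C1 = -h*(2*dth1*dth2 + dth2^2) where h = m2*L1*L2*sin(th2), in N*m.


h = m2*L1*L2*sin(th2) = 7.13*0.91*0.85*sin(87 deg) = 5.507497
C1 = -h*(2*4.23*3.55 + 3.55^2) = -5.507497*42.6355 = -234.8149

-234.8149 N*m


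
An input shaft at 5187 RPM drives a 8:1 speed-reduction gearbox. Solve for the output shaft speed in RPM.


omega_out = omega_in / N = 5187 / 8 = 648.3750

648.3750 RPM


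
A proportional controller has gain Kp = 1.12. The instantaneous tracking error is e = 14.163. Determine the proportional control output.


u_P = Kp * e = 1.12 * 14.163 = 15.8626

15.8626


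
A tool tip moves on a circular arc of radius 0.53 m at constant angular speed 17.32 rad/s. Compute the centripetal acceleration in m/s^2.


a_c = omega^2 * r = 17.32^2 * 0.53 = 158.9907

158.9907 m/s^2


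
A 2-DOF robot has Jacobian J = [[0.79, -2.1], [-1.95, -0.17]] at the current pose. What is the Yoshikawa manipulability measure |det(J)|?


det(J) = 0.79*-0.17 - (-2.1)*(-1.95) = -4.2293
|det(J)| = 4.2293

4.2293


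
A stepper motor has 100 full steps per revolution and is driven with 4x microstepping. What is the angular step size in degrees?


step = 360/(100*4) = 360/400 = 0.9000

0.9000 degrees


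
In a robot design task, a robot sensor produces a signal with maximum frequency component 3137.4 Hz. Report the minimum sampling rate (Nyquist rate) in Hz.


f_s,min = 2*f_max = 2*3137.4 = 6274.8000

6274.8000 Hz
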